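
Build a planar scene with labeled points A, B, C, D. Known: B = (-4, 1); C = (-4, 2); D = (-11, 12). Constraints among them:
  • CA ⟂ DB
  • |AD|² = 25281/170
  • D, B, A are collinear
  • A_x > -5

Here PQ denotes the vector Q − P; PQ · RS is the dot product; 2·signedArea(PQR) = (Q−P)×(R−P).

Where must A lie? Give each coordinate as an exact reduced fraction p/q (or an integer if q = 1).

1. A_x = -757/170  [D, B, A are collinear ∩ CA ⟂ DB]
2. A_y = 291/170  [D, B, A are collinear ∩ CA ⟂ DB]
   → A = (-757/170, 291/170)

A = (-757/170, 291/170)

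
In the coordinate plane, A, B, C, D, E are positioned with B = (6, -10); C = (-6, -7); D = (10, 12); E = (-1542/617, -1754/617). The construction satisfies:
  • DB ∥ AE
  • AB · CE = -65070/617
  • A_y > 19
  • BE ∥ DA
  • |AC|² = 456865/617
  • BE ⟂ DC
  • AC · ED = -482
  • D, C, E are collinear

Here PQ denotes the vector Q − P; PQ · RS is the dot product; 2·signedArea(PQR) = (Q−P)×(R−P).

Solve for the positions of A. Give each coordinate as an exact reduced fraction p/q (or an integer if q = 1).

A = (926/617, 11820/617)

1. A_x = 926/617  [DB ∥ AE ∩ BE ∥ DA]
2. A_y = 11820/617  [DB ∥ AE ∩ BE ∥ DA]
   → A = (926/617, 11820/617)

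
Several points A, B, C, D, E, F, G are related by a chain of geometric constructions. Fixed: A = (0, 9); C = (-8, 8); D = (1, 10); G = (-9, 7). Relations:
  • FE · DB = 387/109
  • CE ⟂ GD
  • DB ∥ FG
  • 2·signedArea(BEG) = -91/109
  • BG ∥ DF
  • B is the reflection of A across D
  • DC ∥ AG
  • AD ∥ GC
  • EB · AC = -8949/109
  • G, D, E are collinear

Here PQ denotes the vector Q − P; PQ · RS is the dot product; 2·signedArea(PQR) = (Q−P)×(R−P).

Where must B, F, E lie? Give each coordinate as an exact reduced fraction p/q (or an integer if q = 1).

1. B_x = 2  [B is the reflection of A across D]
2. B_y = 11  [B is the reflection of A across D]
   → B = (2, 11)
3. F_x = -10  [DB ∥ FG ∩ BG ∥ DF]
4. F_y = 6  [DB ∥ FG ∩ BG ∥ DF]
   → F = (-10, 6)
5. E_x = -851/109  [G, D, E are collinear ∩ CE ⟂ GD]
6. E_y = 802/109  [G, D, E are collinear ∩ CE ⟂ GD]
   → E = (-851/109, 802/109)

B = (2, 11)
E = (-851/109, 802/109)
F = (-10, 6)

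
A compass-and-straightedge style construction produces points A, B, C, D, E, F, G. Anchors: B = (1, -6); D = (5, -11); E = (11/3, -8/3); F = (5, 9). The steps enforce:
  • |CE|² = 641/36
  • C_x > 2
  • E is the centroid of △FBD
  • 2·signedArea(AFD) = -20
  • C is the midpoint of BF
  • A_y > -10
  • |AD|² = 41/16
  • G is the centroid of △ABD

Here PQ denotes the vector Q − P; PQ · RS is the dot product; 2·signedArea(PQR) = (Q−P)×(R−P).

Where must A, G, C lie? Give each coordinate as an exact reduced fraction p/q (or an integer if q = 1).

A = (4, -39/4)
C = (3, 3/2)
G = (10/3, -107/12)

1. A_x = 4  [2·signedArea(AFD) = -20]
2. A_y = -39/4  [|AD|² = 41/16]
   → A = (4, -39/4)
3. G_x = 10/3  [G is the centroid of △ABD]
4. G_y = -107/12  [G is the centroid of △ABD]
   → G = (10/3, -107/12)
5. C_x = 3  [C is the midpoint of BF]
6. C_y = 3/2  [C is the midpoint of BF]
   → C = (3, 3/2)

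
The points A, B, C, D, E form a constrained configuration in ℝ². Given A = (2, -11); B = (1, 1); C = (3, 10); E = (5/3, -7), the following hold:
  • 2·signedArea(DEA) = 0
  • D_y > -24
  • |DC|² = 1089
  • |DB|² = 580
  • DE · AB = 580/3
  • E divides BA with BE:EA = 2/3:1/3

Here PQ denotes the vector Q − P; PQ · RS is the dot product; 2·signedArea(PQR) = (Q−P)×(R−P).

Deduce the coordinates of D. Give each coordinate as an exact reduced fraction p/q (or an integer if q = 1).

D = (3, -23)

1. D_x = 3  [2·signedArea(DEA) = 0 ∩ DE · AB = 580/3]
2. D_y = -23  [2·signedArea(DEA) = 0 ∩ DE · AB = 580/3]
   → D = (3, -23)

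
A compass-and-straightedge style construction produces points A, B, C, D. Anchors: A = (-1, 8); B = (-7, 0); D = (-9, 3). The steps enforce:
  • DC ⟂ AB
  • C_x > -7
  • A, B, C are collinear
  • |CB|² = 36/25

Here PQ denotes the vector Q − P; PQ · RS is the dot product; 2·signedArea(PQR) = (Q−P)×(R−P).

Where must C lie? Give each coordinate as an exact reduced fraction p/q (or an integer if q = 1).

1. C_x = -157/25  [A, B, C are collinear ∩ DC ⟂ AB]
2. C_y = 24/25  [A, B, C are collinear ∩ DC ⟂ AB]
   → C = (-157/25, 24/25)

C = (-157/25, 24/25)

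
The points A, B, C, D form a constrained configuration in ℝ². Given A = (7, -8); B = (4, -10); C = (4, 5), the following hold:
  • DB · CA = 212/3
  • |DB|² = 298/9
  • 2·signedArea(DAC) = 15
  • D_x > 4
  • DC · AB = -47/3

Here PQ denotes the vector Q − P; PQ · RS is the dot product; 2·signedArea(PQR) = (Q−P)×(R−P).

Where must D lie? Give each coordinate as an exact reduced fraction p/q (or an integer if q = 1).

D = (5, -13/3)

1. D_x = 5  [2·signedArea(DAC) = 15 ∩ DB · CA = 212/3]
2. D_y = -13/3  [2·signedArea(DAC) = 15 ∩ DB · CA = 212/3]
   → D = (5, -13/3)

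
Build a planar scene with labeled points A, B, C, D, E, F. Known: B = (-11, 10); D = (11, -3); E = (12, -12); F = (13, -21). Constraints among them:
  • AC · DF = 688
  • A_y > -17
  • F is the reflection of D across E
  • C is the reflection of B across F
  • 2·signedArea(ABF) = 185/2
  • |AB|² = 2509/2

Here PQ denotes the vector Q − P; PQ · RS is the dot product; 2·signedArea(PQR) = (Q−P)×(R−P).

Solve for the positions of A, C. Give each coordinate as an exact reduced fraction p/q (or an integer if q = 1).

1. C_x = 37  [C is the reflection of B across F]
2. C_y = -52  [C is the reflection of B across F]
   → C = (37, -52)
3. A_x = 25/2  [2·signedArea(ABF) = 185/2 ∩ AC · DF = 688]
4. A_y = -33/2  [2·signedArea(ABF) = 185/2 ∩ AC · DF = 688]
   → A = (25/2, -33/2)

A = (25/2, -33/2)
C = (37, -52)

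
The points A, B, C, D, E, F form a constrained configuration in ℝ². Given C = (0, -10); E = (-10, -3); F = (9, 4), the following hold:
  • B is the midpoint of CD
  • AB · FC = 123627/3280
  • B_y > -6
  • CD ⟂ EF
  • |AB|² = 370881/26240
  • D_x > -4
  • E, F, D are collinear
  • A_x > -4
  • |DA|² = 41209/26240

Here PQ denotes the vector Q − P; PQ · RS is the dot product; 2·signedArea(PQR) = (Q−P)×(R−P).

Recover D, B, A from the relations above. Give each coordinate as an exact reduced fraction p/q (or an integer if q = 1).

1. D_x = -1421/410  [E, F, D are collinear ∩ CD ⟂ EF]
2. D_y = -243/410  [E, F, D are collinear ∩ CD ⟂ EF]
   → D = (-1421/410, -243/410)
3. B_x = -1421/820  [B is the midpoint of CD]
4. B_y = -4343/820  [B is the midpoint of CD]
   → B = (-1421/820, -4343/820)
5. A_x = -9947/3280  [line 9·x + 14·y + 170737/3280 = 0 ∩ |DA|² = 41209/26240]
6. A_y = -5801/3280  [line 9·x + 14·y + 170737/3280 = 0 ∩ |DA|² = 41209/26240]
   → A = (-9947/3280, -5801/3280)

A = (-9947/3280, -5801/3280)
B = (-1421/820, -4343/820)
D = (-1421/410, -243/410)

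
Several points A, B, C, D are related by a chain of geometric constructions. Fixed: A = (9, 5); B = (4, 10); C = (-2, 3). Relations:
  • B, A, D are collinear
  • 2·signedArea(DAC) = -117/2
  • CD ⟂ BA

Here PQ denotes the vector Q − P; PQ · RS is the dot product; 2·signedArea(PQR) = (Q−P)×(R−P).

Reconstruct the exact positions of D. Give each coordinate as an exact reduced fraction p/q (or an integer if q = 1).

D = (9/2, 19/2)

1. D_x = 9/2  [B, A, D are collinear ∩ CD ⟂ BA]
2. D_y = 19/2  [B, A, D are collinear ∩ CD ⟂ BA]
   → D = (9/2, 19/2)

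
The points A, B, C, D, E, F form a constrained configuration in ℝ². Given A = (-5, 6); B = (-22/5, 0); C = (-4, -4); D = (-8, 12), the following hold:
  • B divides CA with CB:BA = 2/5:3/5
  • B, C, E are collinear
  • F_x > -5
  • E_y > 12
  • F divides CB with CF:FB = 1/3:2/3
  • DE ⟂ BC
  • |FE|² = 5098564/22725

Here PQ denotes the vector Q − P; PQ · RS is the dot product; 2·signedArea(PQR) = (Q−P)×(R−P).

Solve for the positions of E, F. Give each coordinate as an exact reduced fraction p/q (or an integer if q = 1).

1. E_x = -568/101  [B, C, E are collinear ∩ DE ⟂ BC]
2. E_y = 1236/101  [B, C, E are collinear ∩ DE ⟂ BC]
   → E = (-568/101, 1236/101)
3. F_x = -62/15  [F divides CB with CF:FB = 1/3:2/3]
4. F_y = -8/3  [F divides CB with CF:FB = 1/3:2/3]
   → F = (-62/15, -8/3)

E = (-568/101, 1236/101)
F = (-62/15, -8/3)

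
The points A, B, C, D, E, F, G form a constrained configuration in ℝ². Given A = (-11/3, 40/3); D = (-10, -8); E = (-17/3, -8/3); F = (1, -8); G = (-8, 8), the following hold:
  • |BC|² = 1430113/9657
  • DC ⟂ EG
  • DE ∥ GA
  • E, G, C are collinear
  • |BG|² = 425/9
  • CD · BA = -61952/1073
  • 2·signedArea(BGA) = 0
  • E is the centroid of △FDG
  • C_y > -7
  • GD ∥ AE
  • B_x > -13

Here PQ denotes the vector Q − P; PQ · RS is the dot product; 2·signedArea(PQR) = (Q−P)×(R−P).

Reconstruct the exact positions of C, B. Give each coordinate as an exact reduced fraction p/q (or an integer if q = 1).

B = (-37/3, 8/3)
C = (-5098/1073, -7352/1073)

1. C_x = -5098/1073  [E, G, C are collinear ∩ DC ⟂ EG]
2. C_y = -7352/1073  [E, G, C are collinear ∩ DC ⟂ EG]
   → C = (-5098/1073, -7352/1073)
3. B_x = -37/3  [2·signedArea(BGA) = 0 ∩ CD · BA = -61952/1073]
4. B_y = 8/3  [2·signedArea(BGA) = 0 ∩ CD · BA = -61952/1073]
   → B = (-37/3, 8/3)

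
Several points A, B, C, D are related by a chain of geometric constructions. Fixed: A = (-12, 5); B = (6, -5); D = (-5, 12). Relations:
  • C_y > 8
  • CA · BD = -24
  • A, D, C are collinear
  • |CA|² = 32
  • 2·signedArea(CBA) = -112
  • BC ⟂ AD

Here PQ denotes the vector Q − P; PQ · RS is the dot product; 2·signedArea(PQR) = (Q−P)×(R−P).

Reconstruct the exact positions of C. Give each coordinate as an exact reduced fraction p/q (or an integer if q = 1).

C = (-8, 9)

1. C_x = -8  [A, D, C are collinear ∩ BC ⟂ AD]
2. C_y = 9  [A, D, C are collinear ∩ BC ⟂ AD]
   → C = (-8, 9)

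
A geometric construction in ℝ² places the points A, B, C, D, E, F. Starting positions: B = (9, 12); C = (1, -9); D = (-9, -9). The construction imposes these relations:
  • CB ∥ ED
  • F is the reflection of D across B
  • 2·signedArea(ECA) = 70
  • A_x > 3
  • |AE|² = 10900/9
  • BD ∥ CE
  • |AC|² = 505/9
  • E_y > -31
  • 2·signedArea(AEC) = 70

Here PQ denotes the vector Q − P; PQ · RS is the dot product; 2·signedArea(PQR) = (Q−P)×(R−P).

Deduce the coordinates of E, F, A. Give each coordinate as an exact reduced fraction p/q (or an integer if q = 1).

A = (11/3, -2)
E = (-17, -30)
F = (27, 33)

1. E_x = -17  [CB ∥ ED ∩ BD ∥ CE]
2. E_y = -30  [CB ∥ ED ∩ BD ∥ CE]
   → E = (-17, -30)
3. F_x = 27  [F is the reflection of D across B]
4. F_y = 33  [F is the reflection of D across B]
   → F = (27, 33)
5. A_x = 11/3  [line -21·x + 18·y + 113 = 0 ∩ |AE|² = 10900/9]
6. A_y = -2  [line -21·x + 18·y + 113 = 0 ∩ |AE|² = 10900/9]
   → A = (11/3, -2)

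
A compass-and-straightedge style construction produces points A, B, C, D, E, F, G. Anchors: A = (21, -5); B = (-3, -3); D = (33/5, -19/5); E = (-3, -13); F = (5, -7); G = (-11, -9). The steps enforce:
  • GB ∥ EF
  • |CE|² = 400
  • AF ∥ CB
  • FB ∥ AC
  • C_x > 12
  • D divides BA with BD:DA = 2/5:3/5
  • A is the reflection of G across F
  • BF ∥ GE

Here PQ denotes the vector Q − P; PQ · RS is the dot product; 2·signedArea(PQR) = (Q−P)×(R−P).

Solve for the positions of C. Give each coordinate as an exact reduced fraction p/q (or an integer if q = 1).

C = (13, -1)

1. C_x = 13  [AF ∥ CB ∩ FB ∥ AC]
2. C_y = -1  [AF ∥ CB ∩ FB ∥ AC]
   → C = (13, -1)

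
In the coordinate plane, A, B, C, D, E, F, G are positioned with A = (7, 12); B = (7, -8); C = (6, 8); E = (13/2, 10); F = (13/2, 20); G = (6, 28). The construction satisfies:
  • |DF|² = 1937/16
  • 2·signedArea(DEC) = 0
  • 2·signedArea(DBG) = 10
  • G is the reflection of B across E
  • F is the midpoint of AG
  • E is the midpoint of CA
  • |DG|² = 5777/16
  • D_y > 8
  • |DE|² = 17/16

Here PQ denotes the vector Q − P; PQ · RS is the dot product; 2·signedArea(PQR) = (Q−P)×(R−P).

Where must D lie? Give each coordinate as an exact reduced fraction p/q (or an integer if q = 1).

D = (25/4, 9)

1. D_x = 25/4  [2·signedArea(DEC) = 0 ∩ 2·signedArea(DBG) = 10]
2. D_y = 9  [2·signedArea(DEC) = 0 ∩ 2·signedArea(DBG) = 10]
   → D = (25/4, 9)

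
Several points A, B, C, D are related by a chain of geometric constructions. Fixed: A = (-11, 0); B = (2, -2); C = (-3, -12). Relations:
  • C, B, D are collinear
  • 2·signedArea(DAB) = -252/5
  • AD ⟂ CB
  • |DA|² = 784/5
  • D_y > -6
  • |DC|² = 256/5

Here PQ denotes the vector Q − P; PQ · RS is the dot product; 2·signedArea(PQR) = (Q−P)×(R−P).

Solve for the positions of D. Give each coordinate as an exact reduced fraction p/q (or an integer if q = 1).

1. D_x = 1/5  [C, B, D are collinear ∩ AD ⟂ CB]
2. D_y = -28/5  [C, B, D are collinear ∩ AD ⟂ CB]
   → D = (1/5, -28/5)

D = (1/5, -28/5)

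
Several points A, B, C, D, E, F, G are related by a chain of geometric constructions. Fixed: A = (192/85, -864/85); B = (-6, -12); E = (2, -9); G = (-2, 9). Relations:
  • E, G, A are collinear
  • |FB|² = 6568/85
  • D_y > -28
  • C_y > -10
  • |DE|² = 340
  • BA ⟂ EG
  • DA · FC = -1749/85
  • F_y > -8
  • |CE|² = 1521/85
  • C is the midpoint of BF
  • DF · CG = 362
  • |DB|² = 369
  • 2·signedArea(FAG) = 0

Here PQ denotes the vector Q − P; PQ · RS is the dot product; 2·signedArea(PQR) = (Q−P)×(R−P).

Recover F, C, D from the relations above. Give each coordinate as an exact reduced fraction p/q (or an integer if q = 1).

C = (-181/85, -843/85)
D = (6, -27)
F = (148/85, -666/85)

1. F_x = 148/85  [line -1629/85·x + -362/85·y + 0 = 0 ∩ |FB|² = 6568/85]
2. F_y = -666/85  [line -1629/85·x + -362/85·y + 0 = 0 ∩ |FB|² = 6568/85]
   → F = (148/85, -666/85)
3. C_x = -181/85  [C is the midpoint of BF]
4. C_y = -843/85  [C is the midpoint of BF]
   → C = (-181/85, -843/85)
5. D_x = 6  [DA · FC = -1749/85 ∩ DF · CG = 362]
6. D_y = -27  [DA · FC = -1749/85 ∩ DF · CG = 362]
   → D = (6, -27)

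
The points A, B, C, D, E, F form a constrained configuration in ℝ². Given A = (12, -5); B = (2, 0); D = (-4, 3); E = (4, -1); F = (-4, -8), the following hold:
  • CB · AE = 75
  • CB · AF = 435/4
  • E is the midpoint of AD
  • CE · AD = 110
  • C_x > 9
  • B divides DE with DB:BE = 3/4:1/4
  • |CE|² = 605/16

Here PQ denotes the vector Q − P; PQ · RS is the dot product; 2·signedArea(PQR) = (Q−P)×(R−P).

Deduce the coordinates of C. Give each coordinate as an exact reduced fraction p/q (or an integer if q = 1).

1. C_x = 19/2  [CB · AF = 435/4 ∩ CB · AE = 75]
2. C_y = -15/4  [CB · AF = 435/4 ∩ CB · AE = 75]
   → C = (19/2, -15/4)

C = (19/2, -15/4)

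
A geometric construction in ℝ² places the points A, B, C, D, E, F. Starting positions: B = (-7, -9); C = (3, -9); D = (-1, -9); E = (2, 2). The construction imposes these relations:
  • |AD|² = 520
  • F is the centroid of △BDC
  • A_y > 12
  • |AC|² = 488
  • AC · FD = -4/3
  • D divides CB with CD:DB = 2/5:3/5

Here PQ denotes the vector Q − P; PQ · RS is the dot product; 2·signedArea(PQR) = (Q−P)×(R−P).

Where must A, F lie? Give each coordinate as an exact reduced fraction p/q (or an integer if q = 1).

1. F_x = -5/3  [F is the centroid of △BDC]
2. F_y = -9  [F is the centroid of △BDC]
   → F = (-5/3, -9)
3. A_x = 5  [AC · FD = -4/3]
4. A_y = 13  [|AD|² = 520]
   → A = (5, 13)

A = (5, 13)
F = (-5/3, -9)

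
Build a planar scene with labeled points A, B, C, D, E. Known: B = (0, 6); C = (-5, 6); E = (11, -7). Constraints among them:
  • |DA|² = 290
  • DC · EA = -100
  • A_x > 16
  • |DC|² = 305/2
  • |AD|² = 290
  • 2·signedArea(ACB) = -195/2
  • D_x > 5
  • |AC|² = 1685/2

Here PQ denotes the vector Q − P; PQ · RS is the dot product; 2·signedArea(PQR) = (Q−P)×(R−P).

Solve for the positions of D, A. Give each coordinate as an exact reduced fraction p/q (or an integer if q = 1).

1. A_y = -27/2  [2·signedArea(ACB) = -195/2]
2. A_x = 33/2  [|AC|² = 1685/2]
   → A = (33/2, -27/2)
3. D_x = 11/2  [line -11/2·x + 13/2·y + 67/2 = 0 ∩ |DC|² = 305/2]
4. D_y = -1/2  [line -11/2·x + 13/2·y + 67/2 = 0 ∩ |DC|² = 305/2]
   → D = (11/2, -1/2)

A = (33/2, -27/2)
D = (11/2, -1/2)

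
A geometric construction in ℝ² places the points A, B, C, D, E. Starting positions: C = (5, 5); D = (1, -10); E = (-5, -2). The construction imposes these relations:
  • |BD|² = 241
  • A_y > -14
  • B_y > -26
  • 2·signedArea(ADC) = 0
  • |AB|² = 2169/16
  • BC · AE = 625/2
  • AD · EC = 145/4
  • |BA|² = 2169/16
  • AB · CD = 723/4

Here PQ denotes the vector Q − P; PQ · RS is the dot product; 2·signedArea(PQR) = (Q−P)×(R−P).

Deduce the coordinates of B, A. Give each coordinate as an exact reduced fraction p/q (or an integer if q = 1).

A = (0, -55/4)
B = (-3, -25)

1. A_x = 0  [2·signedArea(ADC) = 0 ∩ AD · EC = 145/4]
2. A_y = -55/4  [2·signedArea(ADC) = 0 ∩ AD · EC = 145/4]
   → A = (0, -55/4)
3. B_x = -3  [BC · AE = 625/2 ∩ AB · CD = 723/4]
4. B_y = -25  [BC · AE = 625/2 ∩ AB · CD = 723/4]
   → B = (-3, -25)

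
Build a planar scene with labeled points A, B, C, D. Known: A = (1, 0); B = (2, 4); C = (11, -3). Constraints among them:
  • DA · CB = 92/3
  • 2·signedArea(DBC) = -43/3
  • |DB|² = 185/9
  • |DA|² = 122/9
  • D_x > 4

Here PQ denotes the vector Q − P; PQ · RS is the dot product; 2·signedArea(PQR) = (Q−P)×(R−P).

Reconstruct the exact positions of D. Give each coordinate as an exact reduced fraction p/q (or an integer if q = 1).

D = (14/3, 1/3)

1. D_x = 14/3  [2·signedArea(DBC) = -43/3 ∩ DA · CB = 92/3]
2. D_y = 1/3  [2·signedArea(DBC) = -43/3 ∩ DA · CB = 92/3]
   → D = (14/3, 1/3)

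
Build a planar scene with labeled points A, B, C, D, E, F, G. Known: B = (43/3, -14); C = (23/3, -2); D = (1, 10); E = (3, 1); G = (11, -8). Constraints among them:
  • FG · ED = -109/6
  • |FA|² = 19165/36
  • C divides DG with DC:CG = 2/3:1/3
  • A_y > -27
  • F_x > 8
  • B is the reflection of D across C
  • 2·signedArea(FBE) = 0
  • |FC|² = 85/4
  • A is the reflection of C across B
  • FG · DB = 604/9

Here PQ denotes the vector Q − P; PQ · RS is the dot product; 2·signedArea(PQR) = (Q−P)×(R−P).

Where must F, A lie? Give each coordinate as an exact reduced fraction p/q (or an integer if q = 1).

A = (21, -26)
F = (26/3, -13/2)

1. F_x = 26/3  [2·signedArea(FBE) = 0 ∩ FG · ED = -109/6]
2. F_y = -13/2  [2·signedArea(FBE) = 0 ∩ FG · ED = -109/6]
   → F = (26/3, -13/2)
3. A_x = 21  [A is the reflection of C across B]
4. A_y = -26  [A is the reflection of C across B]
   → A = (21, -26)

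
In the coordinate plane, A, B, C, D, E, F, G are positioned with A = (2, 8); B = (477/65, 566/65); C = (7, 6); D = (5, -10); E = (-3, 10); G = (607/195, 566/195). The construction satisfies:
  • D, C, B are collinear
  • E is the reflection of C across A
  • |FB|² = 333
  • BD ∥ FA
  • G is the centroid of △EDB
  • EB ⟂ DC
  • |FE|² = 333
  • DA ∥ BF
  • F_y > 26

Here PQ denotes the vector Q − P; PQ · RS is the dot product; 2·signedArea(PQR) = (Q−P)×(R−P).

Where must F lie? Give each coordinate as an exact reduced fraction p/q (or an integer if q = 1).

F = (282/65, 1736/65)

1. F_x = 282/65  [BD ∥ FA ∩ DA ∥ BF]
2. F_y = 1736/65  [BD ∥ FA ∩ DA ∥ BF]
   → F = (282/65, 1736/65)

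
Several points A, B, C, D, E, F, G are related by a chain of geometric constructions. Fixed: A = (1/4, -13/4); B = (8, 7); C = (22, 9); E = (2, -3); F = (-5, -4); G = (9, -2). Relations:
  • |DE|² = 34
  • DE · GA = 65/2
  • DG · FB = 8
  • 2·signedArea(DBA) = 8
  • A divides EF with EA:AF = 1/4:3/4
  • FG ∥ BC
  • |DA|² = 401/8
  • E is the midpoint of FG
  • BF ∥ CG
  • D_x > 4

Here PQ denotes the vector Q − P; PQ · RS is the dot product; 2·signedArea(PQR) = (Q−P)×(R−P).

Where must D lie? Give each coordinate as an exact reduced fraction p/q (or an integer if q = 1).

D = (5, 2)

1. D_x = 5  [DG · FB = 8 ∩ DE · GA = 65/2]
2. D_y = 2  [DG · FB = 8 ∩ DE · GA = 65/2]
   → D = (5, 2)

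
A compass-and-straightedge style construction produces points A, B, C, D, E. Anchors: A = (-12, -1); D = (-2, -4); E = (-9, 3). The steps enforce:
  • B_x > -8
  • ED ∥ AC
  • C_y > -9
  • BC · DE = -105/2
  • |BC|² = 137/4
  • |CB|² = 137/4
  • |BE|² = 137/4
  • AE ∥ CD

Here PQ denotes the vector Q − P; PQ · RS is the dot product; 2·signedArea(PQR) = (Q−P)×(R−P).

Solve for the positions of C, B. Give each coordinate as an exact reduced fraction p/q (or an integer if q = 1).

1. C_x = -5  [AE ∥ CD ∩ ED ∥ AC]
2. C_y = -8  [AE ∥ CD ∩ ED ∥ AC]
   → C = (-5, -8)
3. B_x = -7  [line 7·x + -7·y + 63/2 = 0 ∩ |BC|² = 137/4]
4. B_y = -5/2  [line 7·x + -7·y + 63/2 = 0 ∩ |BC|² = 137/4]
   → B = (-7, -5/2)

B = (-7, -5/2)
C = (-5, -8)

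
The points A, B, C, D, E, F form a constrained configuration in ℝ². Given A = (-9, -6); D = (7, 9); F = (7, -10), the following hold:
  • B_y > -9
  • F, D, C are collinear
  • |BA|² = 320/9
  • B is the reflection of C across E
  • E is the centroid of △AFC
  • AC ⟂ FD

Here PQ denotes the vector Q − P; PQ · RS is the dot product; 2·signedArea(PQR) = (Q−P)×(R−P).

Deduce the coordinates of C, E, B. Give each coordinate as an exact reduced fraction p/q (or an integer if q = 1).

1. C_x = 7  [F, D, C are collinear ∩ AC ⟂ FD]
2. C_y = -6  [F, D, C are collinear ∩ AC ⟂ FD]
   → C = (7, -6)
3. E_x = 5/3  [E is the centroid of △AFC]
4. E_y = -22/3  [E is the centroid of △AFC]
   → E = (5/3, -22/3)
5. B_x = -11/3  [B is the reflection of C across E]
6. B_y = -26/3  [B is the reflection of C across E]
   → B = (-11/3, -26/3)

B = (-11/3, -26/3)
C = (7, -6)
E = (5/3, -22/3)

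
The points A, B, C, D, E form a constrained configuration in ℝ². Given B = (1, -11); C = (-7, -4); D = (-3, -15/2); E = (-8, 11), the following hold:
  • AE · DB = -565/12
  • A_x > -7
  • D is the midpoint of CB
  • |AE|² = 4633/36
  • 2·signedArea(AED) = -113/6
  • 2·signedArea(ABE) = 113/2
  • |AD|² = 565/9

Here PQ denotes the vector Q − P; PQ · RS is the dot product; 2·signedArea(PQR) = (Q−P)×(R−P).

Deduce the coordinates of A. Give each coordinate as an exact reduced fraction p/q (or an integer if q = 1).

1. A_x = -6  [2·signedArea(AED) = -113/6 ∩ AE · DB = -565/12]
2. A_y = -1/6  [2·signedArea(AED) = -113/6 ∩ AE · DB = -565/12]
   → A = (-6, -1/6)

A = (-6, -1/6)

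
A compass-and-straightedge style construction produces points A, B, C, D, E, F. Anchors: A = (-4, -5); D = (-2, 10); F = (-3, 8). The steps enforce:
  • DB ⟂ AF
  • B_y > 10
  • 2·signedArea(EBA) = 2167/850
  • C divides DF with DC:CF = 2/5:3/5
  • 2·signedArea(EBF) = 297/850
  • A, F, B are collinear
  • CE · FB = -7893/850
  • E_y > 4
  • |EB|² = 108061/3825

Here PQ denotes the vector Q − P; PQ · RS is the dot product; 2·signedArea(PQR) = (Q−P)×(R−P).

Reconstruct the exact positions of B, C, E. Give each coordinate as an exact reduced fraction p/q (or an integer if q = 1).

1. B_x = -483/170  [A, F, B are collinear ∩ DB ⟂ AF]
2. B_y = 1711/170  [A, F, B are collinear ∩ DB ⟂ AF]
   → B = (-483/170, 1711/170)
3. C_x = -12/5  [C divides DF with DC:CF = 2/5:3/5]
4. C_y = 46/5  [C divides DF with DC:CF = 2/5:3/5]
   → C = (-12/5, 46/5)
5. E_x = -1571/510  [2·signedArea(EBA) = 2167/850 ∩ CE · FB = -7893/850]
6. E_y = 485/102  [2·signedArea(EBA) = 2167/850 ∩ CE · FB = -7893/850]
   → E = (-1571/510, 485/102)

B = (-483/170, 1711/170)
C = (-12/5, 46/5)
E = (-1571/510, 485/102)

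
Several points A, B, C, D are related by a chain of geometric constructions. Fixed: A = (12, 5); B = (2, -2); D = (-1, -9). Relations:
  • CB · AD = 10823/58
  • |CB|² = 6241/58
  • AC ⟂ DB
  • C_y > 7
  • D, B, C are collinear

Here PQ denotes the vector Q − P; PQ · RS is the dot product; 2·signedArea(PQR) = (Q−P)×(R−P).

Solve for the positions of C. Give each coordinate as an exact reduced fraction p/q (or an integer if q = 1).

1. C_x = 353/58  [D, B, C are collinear ∩ AC ⟂ DB]
2. C_y = 437/58  [D, B, C are collinear ∩ AC ⟂ DB]
   → C = (353/58, 437/58)

C = (353/58, 437/58)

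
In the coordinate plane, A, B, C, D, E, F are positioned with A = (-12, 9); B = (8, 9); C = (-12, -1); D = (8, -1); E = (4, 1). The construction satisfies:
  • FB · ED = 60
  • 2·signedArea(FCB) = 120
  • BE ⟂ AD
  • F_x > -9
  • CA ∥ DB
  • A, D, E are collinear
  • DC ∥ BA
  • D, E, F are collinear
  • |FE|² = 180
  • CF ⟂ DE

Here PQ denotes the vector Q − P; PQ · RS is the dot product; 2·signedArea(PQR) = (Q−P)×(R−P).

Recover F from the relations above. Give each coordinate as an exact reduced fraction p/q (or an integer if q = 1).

1. F_x = -8  [D, E, F are collinear ∩ CF ⟂ DE]
2. F_y = 7  [D, E, F are collinear ∩ CF ⟂ DE]
   → F = (-8, 7)

F = (-8, 7)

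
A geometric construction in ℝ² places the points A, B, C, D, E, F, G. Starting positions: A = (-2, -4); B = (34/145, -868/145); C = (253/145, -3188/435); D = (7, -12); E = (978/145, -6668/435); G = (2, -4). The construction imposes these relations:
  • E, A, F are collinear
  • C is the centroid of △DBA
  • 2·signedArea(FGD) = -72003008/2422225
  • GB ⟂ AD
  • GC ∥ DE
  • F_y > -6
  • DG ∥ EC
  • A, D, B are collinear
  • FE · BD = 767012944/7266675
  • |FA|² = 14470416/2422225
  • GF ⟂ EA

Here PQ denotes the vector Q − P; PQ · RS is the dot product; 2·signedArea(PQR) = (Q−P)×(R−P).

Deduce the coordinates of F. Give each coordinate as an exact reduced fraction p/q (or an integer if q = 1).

F = (-1226846/2422225, -14375428/2422225)

1. F_x = -1226846/2422225  [E, A, F are collinear ∩ GF ⟂ EA]
2. F_y = -14375428/2422225  [E, A, F are collinear ∩ GF ⟂ EA]
   → F = (-1226846/2422225, -14375428/2422225)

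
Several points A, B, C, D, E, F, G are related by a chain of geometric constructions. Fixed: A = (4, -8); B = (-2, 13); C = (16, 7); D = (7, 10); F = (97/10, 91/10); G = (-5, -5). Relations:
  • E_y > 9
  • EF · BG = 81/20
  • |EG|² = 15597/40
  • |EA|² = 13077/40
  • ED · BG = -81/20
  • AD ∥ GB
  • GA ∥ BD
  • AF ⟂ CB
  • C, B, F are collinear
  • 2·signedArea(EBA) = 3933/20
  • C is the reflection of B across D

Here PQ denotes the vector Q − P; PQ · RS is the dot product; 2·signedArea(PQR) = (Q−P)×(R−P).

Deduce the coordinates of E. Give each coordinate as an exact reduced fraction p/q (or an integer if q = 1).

E = (167/20, 191/20)

1. E_x = 167/20  [EF · BG = 81/20 ∩ 2·signedArea(EBA) = 3933/20]
2. E_y = 191/20  [EF · BG = 81/20 ∩ 2·signedArea(EBA) = 3933/20]
   → E = (167/20, 191/20)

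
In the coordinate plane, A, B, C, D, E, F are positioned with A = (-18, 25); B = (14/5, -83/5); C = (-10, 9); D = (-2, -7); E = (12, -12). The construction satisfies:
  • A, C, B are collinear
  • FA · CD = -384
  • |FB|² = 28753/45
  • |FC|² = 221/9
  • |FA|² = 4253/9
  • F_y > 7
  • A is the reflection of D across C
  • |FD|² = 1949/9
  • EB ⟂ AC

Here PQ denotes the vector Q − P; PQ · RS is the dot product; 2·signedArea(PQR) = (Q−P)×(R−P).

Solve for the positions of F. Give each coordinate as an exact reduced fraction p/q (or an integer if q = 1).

1. F_x = -16/3  [line -8·x + 16·y + -160 = 0 ∩ |FC|² = 221/9]
2. F_y = 22/3  [line -8·x + 16·y + -160 = 0 ∩ |FC|² = 221/9]
   → F = (-16/3, 22/3)

F = (-16/3, 22/3)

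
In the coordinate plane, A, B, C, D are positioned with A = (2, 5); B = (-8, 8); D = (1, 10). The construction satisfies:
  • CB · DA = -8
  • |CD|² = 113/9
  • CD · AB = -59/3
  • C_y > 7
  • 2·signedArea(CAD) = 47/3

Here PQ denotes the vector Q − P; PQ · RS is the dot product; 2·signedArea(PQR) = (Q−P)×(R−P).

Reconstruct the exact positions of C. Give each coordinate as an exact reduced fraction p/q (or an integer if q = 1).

C = (-5/3, 23/3)

1. C_x = -5/3  [2·signedArea(CAD) = 47/3 ∩ CD · AB = -59/3]
2. C_y = 23/3  [2·signedArea(CAD) = 47/3 ∩ CD · AB = -59/3]
   → C = (-5/3, 23/3)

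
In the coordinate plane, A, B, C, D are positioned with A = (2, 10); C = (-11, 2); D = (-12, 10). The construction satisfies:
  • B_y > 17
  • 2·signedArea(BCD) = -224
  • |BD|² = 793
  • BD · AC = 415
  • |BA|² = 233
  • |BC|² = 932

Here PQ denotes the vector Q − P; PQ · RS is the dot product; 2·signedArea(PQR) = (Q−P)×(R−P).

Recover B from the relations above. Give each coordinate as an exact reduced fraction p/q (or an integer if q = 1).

1. B_x = 15  [2·signedArea(BCD) = -224 ∩ BD · AC = 415]
2. B_y = 18  [2·signedArea(BCD) = -224 ∩ BD · AC = 415]
   → B = (15, 18)

B = (15, 18)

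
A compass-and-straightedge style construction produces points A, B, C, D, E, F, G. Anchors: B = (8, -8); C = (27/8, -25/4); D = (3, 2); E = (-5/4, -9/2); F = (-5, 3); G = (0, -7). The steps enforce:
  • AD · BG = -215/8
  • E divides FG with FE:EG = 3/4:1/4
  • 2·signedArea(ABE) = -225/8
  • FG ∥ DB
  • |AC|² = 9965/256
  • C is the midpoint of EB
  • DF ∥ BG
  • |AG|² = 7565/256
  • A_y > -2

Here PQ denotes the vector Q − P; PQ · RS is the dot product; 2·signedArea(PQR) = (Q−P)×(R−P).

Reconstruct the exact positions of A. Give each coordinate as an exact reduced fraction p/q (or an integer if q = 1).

A = (-13/16, -13/8)

1. A_x = -13/16  [2·signedArea(ABE) = -225/8 ∩ AD · BG = -215/8]
2. A_y = -13/8  [2·signedArea(ABE) = -225/8 ∩ AD · BG = -215/8]
   → A = (-13/16, -13/8)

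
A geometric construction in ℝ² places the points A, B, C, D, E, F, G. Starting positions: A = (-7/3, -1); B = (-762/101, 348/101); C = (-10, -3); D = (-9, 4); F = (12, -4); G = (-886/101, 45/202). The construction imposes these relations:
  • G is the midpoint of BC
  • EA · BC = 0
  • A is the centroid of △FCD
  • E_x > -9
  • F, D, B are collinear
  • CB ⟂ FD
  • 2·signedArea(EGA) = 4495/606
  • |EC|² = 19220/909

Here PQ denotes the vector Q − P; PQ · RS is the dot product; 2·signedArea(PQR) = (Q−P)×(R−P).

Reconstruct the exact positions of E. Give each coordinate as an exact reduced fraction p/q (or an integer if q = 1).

1. E_x = -2534/303  [EA · BC = 0 ∩ 2·signedArea(EGA) = 4495/606]
2. E_y = 131/101  [EA · BC = 0 ∩ 2·signedArea(EGA) = 4495/606]
   → E = (-2534/303, 131/101)

E = (-2534/303, 131/101)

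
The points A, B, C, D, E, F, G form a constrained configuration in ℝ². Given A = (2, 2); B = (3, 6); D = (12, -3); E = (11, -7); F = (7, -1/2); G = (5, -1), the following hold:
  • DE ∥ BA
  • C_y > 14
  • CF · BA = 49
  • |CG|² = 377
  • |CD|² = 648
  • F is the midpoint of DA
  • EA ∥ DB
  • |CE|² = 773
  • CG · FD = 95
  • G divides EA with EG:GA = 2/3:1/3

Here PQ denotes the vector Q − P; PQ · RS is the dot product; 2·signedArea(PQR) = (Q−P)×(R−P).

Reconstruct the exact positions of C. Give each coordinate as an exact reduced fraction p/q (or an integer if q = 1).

C = (-6, 15)

1. C_x = -6  [CG · FD = 95 ∩ CF · BA = 49]
2. C_y = 15  [CG · FD = 95 ∩ CF · BA = 49]
   → C = (-6, 15)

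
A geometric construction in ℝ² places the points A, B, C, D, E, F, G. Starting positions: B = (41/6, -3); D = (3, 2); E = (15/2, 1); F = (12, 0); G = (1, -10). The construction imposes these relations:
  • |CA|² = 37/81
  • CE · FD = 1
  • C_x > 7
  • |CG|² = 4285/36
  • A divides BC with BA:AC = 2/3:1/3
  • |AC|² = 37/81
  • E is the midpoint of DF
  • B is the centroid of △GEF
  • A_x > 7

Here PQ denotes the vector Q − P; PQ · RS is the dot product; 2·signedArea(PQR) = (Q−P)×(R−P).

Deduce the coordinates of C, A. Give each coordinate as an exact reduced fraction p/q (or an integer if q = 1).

A = (127/18, -5/3)
C = (43/6, -1)

1. C_x = 43/6  [line 9·x + -2·y + -133/2 = 0 ∩ |CG|² = 4285/36]
2. C_y = -1  [line 9·x + -2·y + -133/2 = 0 ∩ |CG|² = 4285/36]
   → C = (43/6, -1)
3. A_x = 127/18  [A divides BC with BA:AC = 2/3:1/3]
4. A_y = -5/3  [A divides BC with BA:AC = 2/3:1/3]
   → A = (127/18, -5/3)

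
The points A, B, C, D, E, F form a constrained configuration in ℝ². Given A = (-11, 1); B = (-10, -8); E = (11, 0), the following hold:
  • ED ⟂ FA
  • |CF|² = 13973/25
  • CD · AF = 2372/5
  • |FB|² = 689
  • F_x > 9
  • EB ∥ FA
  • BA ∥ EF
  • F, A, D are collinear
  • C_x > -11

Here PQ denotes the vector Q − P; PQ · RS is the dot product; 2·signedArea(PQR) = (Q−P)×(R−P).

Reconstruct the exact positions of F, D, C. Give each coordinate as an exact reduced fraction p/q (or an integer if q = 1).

1. F_x = 10  [EB ∥ FA ∩ BA ∥ EF]
2. F_y = 9  [EB ∥ FA ∩ BA ∥ EF]
   → F = (10, 9)
3. D_x = 3979/505  [F, A, D are collinear ∩ ED ⟂ FA]
4. D_y = 4137/505  [F, A, D are collinear ∩ ED ⟂ FA]
   → D = (3979/505, 4137/505)
5. C_x = -53/5  [line -21·x + -8·y + -1217/5 = 0 ∩ |CF|² = 13973/25]
6. C_y = -13/5  [line -21·x + -8·y + -1217/5 = 0 ∩ |CF|² = 13973/25]
   → C = (-53/5, -13/5)

C = (-53/5, -13/5)
D = (3979/505, 4137/505)
F = (10, 9)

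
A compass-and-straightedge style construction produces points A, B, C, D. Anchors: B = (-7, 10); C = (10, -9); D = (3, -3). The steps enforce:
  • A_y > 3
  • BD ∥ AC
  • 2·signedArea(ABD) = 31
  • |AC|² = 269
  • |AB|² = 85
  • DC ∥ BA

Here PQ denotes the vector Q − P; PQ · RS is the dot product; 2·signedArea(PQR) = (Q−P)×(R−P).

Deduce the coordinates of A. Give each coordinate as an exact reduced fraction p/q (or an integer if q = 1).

A = (0, 4)

1. A_x = 0  [BD ∥ AC ∩ DC ∥ BA]
2. A_y = 4  [BD ∥ AC ∩ DC ∥ BA]
   → A = (0, 4)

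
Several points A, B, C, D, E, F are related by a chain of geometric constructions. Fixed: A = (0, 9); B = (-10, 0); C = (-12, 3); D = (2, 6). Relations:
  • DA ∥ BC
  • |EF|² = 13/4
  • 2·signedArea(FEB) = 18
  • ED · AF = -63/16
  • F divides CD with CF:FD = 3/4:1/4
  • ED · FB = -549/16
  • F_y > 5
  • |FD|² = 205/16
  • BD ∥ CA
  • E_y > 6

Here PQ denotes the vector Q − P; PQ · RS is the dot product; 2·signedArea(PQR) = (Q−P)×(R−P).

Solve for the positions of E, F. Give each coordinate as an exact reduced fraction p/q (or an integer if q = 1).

E = (-5/2, 27/4)
F = (-3/2, 21/4)

1. F_x = -3/2  [F divides CD with CF:FD = 3/4:1/4]
2. F_y = 21/4  [F divides CD with CF:FD = 3/4:1/4]
   → F = (-3/2, 21/4)
3. E_x = -5/2  [ED · AF = -63/16 ∩ 2·signedArea(FEB) = 18]
4. E_y = 27/4  [ED · AF = -63/16 ∩ 2·signedArea(FEB) = 18]
   → E = (-5/2, 27/4)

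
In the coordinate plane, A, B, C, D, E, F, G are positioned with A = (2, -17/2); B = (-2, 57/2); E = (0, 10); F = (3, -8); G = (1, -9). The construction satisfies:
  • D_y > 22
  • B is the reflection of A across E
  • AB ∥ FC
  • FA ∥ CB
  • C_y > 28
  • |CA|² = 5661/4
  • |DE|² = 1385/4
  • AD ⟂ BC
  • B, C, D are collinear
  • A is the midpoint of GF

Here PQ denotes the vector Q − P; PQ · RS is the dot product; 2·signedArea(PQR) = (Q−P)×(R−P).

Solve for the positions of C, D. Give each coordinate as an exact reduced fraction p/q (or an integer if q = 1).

1. C_x = -1  [FA ∥ CB ∩ AB ∥ FC]
2. C_y = 29  [FA ∥ CB ∩ AB ∥ FC]
   → C = (-1, 29)
3. D_x = -68/5  [B, C, D are collinear ∩ AD ⟂ BC]
4. D_y = 227/10  [B, C, D are collinear ∩ AD ⟂ BC]
   → D = (-68/5, 227/10)

C = (-1, 29)
D = (-68/5, 227/10)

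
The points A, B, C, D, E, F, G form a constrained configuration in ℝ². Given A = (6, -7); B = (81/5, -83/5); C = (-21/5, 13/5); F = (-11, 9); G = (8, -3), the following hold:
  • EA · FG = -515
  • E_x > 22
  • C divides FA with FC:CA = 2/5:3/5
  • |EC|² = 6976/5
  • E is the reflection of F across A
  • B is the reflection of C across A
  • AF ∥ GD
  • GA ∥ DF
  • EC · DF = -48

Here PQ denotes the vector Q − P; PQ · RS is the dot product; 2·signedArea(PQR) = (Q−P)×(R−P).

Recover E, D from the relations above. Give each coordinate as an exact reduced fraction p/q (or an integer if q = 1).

D = (-9, 13)
E = (23, -23)

1. E_x = 23  [E is the reflection of F across A]
2. E_y = -23  [E is the reflection of F across A]
   → E = (23, -23)
3. D_x = -9  [GA ∥ DF ∩ AF ∥ GD]
4. D_y = 13  [GA ∥ DF ∩ AF ∥ GD]
   → D = (-9, 13)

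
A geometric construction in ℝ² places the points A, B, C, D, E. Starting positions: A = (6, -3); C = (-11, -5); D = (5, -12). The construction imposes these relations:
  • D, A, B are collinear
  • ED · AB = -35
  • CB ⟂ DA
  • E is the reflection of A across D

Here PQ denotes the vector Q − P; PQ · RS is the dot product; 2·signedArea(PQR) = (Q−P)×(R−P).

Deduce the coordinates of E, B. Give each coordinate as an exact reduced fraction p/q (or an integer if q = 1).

B = (457/82, -561/82)
E = (4, -21)

1. E_x = 4  [E is the reflection of A across D]
2. E_y = -21  [E is the reflection of A across D]
   → E = (4, -21)
3. B_x = 457/82  [D, A, B are collinear ∩ CB ⟂ DA]
4. B_y = -561/82  [D, A, B are collinear ∩ CB ⟂ DA]
   → B = (457/82, -561/82)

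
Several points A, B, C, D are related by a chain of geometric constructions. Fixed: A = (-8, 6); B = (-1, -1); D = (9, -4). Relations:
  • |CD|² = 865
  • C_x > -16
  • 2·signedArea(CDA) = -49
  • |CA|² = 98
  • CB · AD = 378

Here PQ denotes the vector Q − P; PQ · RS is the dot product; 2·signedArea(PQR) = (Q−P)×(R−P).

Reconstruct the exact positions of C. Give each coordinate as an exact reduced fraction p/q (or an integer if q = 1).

1. C_x = -15  [CB · AD = 378 ∩ 2·signedArea(CDA) = -49]
2. C_y = 13  [CB · AD = 378 ∩ 2·signedArea(CDA) = -49]
   → C = (-15, 13)

C = (-15, 13)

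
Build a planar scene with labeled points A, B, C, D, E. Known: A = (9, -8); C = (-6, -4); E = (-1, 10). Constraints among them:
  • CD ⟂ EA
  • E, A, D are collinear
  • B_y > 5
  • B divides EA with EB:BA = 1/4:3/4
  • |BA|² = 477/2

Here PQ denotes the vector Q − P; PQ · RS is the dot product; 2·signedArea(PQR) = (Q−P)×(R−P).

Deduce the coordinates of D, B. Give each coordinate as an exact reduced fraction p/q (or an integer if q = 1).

1. D_x = 399/106  [E, A, D are collinear ∩ CD ⟂ EA]
2. D_y = 151/106  [E, A, D are collinear ∩ CD ⟂ EA]
   → D = (399/106, 151/106)
3. B_x = 3/2  [B divides EA with EB:BA = 1/4:3/4]
4. B_y = 11/2  [B divides EA with EB:BA = 1/4:3/4]
   → B = (3/2, 11/2)

B = (3/2, 11/2)
D = (399/106, 151/106)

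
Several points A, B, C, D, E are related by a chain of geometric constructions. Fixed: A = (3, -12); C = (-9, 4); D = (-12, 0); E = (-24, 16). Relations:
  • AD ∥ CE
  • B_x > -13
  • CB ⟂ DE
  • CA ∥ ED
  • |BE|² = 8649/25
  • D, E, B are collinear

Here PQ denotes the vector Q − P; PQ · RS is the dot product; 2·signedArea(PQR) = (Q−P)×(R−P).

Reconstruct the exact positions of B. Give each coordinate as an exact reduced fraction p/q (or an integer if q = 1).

B = (-321/25, 28/25)

1. B_x = -321/25  [D, E, B are collinear ∩ CB ⟂ DE]
2. B_y = 28/25  [D, E, B are collinear ∩ CB ⟂ DE]
   → B = (-321/25, 28/25)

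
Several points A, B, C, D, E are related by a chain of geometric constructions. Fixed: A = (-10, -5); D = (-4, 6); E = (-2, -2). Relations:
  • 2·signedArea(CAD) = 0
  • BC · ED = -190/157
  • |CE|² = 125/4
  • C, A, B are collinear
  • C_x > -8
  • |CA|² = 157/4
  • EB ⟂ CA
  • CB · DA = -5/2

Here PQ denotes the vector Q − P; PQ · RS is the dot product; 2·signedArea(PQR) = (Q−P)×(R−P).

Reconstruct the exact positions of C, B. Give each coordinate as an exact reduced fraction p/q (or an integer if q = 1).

B = (-1084/157, 106/157)
C = (-7, 1/2)

1. C_x = -7  [line -11·x + 6·y + -80 = 0 ∩ |CA|² = 157/4]
2. C_y = 1/2  [line -11·x + 6·y + -80 = 0 ∩ |CA|² = 157/4]
   → C = (-7, 1/2)
3. B_x = -1084/157  [C, A, B are collinear ∩ EB ⟂ CA]
4. B_y = 106/157  [C, A, B are collinear ∩ EB ⟂ CA]
   → B = (-1084/157, 106/157)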